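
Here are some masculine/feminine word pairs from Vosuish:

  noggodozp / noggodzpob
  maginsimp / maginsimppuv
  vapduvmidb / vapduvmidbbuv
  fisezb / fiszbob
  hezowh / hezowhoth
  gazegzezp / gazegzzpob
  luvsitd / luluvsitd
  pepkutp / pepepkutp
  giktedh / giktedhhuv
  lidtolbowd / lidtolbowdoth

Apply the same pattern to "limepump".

lidtolbowd and luvsitd both end in -d yet inflect differently (lidtolbowdoth, luluvsitd), so the final letter is not what conditions the rule; the second-to-last letter is.
"limepump" has second-to-last letter 'm'. The one such stem in the data (maginsimp → maginsimppuv) doubles the final consonant and adds -uv (as do vapduvmidb, giktedh), so the same rule applies.
The other patterns: stems whose second-to-last letter is 'w' add -oth; stems whose second-to-last letter is 'z' delete the last vowel and add -ob; stems whose second-to-last letter is 't' repeat the first consonant+vowel as a prefix.
So limepump → limepumppuv.

limepumppuv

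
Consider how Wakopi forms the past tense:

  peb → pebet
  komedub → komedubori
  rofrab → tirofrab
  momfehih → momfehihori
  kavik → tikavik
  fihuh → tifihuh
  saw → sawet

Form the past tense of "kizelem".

peb and rofrab both end in -b yet inflect differently (pebet, tirofrab), so the final letter is not what conditions the rule; the number of vowels is.
"kizelem" has 3 vowels. The stems with 3 vowels (komedub → komedubori, momfehih → momfehihori) add -ori.
So kizelem → kizelemori.

kizelemori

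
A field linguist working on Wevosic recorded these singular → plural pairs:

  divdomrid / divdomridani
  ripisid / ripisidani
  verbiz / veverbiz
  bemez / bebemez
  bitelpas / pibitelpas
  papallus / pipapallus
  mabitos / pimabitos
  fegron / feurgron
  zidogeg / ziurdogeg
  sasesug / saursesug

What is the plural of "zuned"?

zunedani

divdomrid and verbiz both have last vowel 'i' yet inflect differently (divdomridani, veverbiz), so the last vowel is not what conditions the rule; the final letter is.
"zuned" ends in -d. The stems ending in -d (divdomrid → divdomridani, ripisid → ripisidani) add -ani.
The other patterns: stems ending in -z repeat the first consonant+vowel as a prefix; stems ending in -s add the prefix pi-; stems ending in -g or -n insert -ur- after the first vowel.
So zuned → zunedani.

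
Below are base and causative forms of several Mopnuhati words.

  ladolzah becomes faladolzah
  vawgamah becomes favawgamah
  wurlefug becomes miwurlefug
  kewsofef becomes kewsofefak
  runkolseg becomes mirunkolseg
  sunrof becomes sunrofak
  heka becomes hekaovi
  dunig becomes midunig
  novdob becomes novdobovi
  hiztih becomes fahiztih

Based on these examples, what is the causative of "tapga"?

hiztih and dunig both have last vowel 'i' yet inflect differently (fahiztih, midunig), so the last vowel is not what conditions the rule; the final letter is.
"tapga" ends in -a. The one such stem in the data (heka → hekaovi) adds -ovi, so the same rule applies.
The other patterns: stems ending in -f add -ak; stems ending in -h add the prefix fa-; stems ending in -g add the prefix mi-.
So tapga → tapgaovi.

tapgaovi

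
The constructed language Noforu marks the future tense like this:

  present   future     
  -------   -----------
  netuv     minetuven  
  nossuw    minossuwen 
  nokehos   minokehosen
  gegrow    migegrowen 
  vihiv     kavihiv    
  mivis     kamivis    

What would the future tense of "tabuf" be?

mivis and nokehos both end in -s yet inflect differently (kamivis, minokehosen), so the final letter is not what conditions the rule; the last vowel is.
"tabuf" has last vowel 'u'. The stems whose last vowel is 'u' (nossuw → minossuwen, netuv → minetuven) add mi- … -en around the stem.
The other pattern: stems whose last vowel is 'i' add the prefix ka-.
So tabuf → mitabufen.

mitabufen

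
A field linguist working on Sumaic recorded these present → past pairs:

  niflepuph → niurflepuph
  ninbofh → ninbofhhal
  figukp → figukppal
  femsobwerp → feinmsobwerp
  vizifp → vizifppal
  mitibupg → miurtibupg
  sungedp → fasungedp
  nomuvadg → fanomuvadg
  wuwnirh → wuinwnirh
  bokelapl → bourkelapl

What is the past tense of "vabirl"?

vainbirl

sungedp and femsobwerp both end in -p yet inflect differently (fasungedp, feinmsobwerp), so the final letter is not what conditions the rule; the second-to-last letter is.
"vabirl" has second-to-last letter 'r'. The stems whose second-to-last letter is 'r' (wuwnirh → wuinwnirh, femsobwerp → feinmsobwerp) insert -in- after the first vowel.
The other patterns: stems whose second-to-last letter is 'd' add the prefix fa-; stems whose second-to-last letter is 'p' insert -ur- after the first vowel; stems whose second-to-last letter is 'f' or 'k' double the final consonant and add -al.
So vabirl → vainbirl.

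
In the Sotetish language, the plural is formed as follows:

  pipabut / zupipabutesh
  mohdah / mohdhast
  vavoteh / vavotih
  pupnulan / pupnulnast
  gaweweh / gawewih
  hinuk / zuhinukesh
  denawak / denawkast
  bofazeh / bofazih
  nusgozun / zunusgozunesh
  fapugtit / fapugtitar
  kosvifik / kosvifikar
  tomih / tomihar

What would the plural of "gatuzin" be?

kosvifik and hinuk both end in -k yet inflect differently (kosvifikar, zuhinukesh), so the final letter is not what conditions the rule; the last vowel is.
"gatuzin" has last vowel 'i'. The stems whose last vowel is 'i' (kosvifik → kosvifikar, fapugtit → fapugtitar, tomih → tomihar) add -ar.
The other patterns: stems whose last vowel is 'u' add zu- … -esh around the stem; stems whose last vowel is 'e' change the last vowel to 'i'; stems whose last vowel is 'a' delete the last vowel and add -ast.
So gatuzin → gatuzinar.

gatuzinar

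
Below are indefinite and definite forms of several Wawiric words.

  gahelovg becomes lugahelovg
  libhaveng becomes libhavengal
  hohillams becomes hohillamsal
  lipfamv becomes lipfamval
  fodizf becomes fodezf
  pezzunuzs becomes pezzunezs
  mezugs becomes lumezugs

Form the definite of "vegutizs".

mezugs and pezzunuzs both end in -s yet inflect differently (lumezugs, pezzunezs), so the final letter is not what conditions the rule; the second-to-last letter is.
"vegutizs" has second-to-last letter 'z'. The stems whose second-to-last letter is 'z' (pezzunuzs → pezzunezs, fodizf → fodezf) change the last vowel to 'e'.
The other patterns: stems whose second-to-last letter is 'g' or 'v' add the prefix lu-; stems whose second-to-last letter is 'm' or 'n' add -al.
So vegutizs → vegutezs.

vegutezs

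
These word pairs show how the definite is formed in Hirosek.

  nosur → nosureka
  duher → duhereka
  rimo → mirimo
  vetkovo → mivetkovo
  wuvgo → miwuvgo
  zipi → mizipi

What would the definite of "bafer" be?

bafereka

"bafer" ends in a consonant. The stems ending in a consonant (nosur → nosureka, duher → duhereka) add -eka.
The other pattern: stems ending in a vowel add the prefix mi-.
So bafer → bafereka.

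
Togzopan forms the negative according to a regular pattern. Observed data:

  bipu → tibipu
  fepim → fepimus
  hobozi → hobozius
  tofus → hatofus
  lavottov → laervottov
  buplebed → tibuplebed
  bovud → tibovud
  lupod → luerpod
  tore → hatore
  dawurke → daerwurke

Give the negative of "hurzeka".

tore and dawurke both end in -e yet inflect differently (hatore, daerwurke), so the final letter is not what conditions the rule; the first letter is.
"hurzeka" begins with h-. The one such stem in the data (hobozi → hobozius) adds -us, so the same rule applies.
So hurzeka → hurzekaus.

hurzekaus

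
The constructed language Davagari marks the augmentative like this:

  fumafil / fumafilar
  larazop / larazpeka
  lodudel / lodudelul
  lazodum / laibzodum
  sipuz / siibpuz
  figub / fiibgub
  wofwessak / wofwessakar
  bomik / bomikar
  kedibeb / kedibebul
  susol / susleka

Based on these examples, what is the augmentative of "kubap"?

kubapar

fumafil and susol both end in -l yet inflect differently (fumafilar, susleka), so the final letter is not what conditions the rule; the last vowel is.
"kubap" has last vowel 'a'. The one such stem in the data (wofwessak → wofwessakar) adds -ar, so the same rule applies.
The other patterns: stems whose last vowel is 'o' delete the last vowel and add -eka; stems whose last vowel is 'u' insert -ib- after the first vowel; stems whose last vowel is 'e' add -ul.
So kubap → kubapar.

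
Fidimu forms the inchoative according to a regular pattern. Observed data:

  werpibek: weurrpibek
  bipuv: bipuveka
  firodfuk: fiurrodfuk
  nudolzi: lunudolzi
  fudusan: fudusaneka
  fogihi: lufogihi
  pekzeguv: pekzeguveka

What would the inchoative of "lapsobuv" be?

lapsobuveka

firodfuk and bipuv both have last vowel 'u' yet inflect differently (fiurrodfuk, bipuveka), so the last vowel is not what conditions the rule; the final letter is.
"lapsobuv" ends in -v. The stems ending in -v (bipuv → bipuveka, pekzeguv → pekzeguveka) add -eka.
The other patterns: stems ending in -k insert -ur- after the first vowel; stems ending in -i add the prefix lu-.
So lapsobuv → lapsobuveka.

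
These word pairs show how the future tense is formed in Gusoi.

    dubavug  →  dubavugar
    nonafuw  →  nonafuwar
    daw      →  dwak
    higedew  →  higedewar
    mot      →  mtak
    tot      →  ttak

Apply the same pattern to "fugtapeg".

nonafuw and daw both end in -w yet inflect differently (nonafuwar, dwak), so the final letter is not what conditions the rule; the number of vowels is.
"fugtapeg" has 3 vowels. The stems with 3 vowels (nonafuw → nonafuwar, dubavug → dubavugar, higedew → higedewar) add -ar.
The other pattern: stems with 1 vowel delete the last vowel and add -ak.
So fugtapeg → fugtapegar.

fugtapegar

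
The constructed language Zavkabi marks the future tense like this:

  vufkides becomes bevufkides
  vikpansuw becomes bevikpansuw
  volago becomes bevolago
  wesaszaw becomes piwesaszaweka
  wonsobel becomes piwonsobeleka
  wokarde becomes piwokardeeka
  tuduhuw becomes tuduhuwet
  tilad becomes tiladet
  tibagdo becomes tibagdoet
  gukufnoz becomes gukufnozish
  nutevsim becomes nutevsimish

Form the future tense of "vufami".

vikpansuw and wesaszaw both end in -w yet inflect differently (bevikpansuw, piwesaszaweka), so the final letter is not what conditions the rule; the first letter is.
"vufami" begins with v-. The stems beginning with v- (vufkides → bevufkides, vikpansuw → bevikpansuw, volago → bevolago) add the prefix be-.
The other patterns: stems beginning with w- add pi- … -eka around the stem; stems beginning with t- add -et; stems beginning with g- or n- add -ish.
So vufami → bevufami.

bevufami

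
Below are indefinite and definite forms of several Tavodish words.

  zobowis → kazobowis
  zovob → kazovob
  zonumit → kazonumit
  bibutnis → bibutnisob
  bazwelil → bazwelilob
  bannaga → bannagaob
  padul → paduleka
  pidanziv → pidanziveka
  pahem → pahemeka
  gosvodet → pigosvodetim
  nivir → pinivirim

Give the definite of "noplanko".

pinoplankoim

"noplanko" begins with n-. The one such stem in the data (nivir → pinivirim) adds pi- … -im around the stem, so the same rule applies.
The other patterns: stems beginning with z- add the prefix ka-; stems beginning with b- add -ob; stems beginning with p- add -eka.
So noplanko → pinoplankoim.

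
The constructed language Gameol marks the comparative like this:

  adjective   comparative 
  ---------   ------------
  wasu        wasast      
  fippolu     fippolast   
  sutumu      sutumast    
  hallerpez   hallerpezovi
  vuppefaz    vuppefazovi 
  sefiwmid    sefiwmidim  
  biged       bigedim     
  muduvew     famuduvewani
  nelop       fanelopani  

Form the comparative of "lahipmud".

lahipmudim

hallerpez and biged both have last vowel 'e' yet inflect differently (hallerpezovi, bigedim), so the last vowel is not what conditions the rule; the final letter is.
"lahipmud" ends in -d. The stems ending in -d (sefiwmid → sefiwmidim, biged → bigedim) add -im.
So lahipmud → lahipmudim.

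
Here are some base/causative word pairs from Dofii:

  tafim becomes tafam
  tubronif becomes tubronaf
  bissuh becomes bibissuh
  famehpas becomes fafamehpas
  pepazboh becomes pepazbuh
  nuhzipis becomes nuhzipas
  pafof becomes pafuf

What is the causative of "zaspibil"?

tubronif and pafof both end in -f yet inflect differently (tubronaf, pafuf), so the final letter is not what conditions the rule; the last vowel is.
"zaspibil" has last vowel 'i'. The stems whose last vowel is 'i' (nuhzipis → nuhzipas, tafim → tafam, tubronif → tubronaf) change the last vowel to 'a'.
So zaspibil → zaspibal.

zaspibal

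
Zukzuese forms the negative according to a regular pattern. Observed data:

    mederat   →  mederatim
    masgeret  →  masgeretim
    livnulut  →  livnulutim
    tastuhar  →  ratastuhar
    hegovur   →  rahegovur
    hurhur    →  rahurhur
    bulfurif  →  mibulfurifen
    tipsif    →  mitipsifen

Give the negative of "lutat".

mederat and tastuhar both have last vowel 'a' yet inflect differently (mederatim, ratastuhar), so the last vowel is not what conditions the rule; the final letter is.
"lutat" ends in -t. The stems ending in -t (mederat → mederatim, masgeret → masgeretim, livnulut → livnulutim) add -im.
The other patterns: stems ending in -r add the prefix ra-; stems ending in -f add mi- … -en around the stem.
So lutat → lutatim.

lutatim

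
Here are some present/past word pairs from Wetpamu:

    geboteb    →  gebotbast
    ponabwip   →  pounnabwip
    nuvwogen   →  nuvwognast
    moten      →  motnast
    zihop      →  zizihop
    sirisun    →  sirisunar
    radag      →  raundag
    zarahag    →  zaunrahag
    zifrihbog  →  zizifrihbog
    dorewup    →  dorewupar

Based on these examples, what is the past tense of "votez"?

dorewup and zihop both end in -p yet inflect differently (dorewupar, zizihop), so the final letter is not what conditions the rule; the last vowel is.
"votez" has last vowel 'e'. The stems whose last vowel is 'e' (geboteb → gebotbast, nuvwogen → nuvwognast, moten → motnast) delete the last vowel and add -ast.
The other patterns: stems whose last vowel is 'u' add -ar; stems whose last vowel is 'o' repeat the first consonant+vowel as a prefix; stems whose last vowel is 'a' or 'i' insert -un- after the first vowel.
So votez → votzast.

votzast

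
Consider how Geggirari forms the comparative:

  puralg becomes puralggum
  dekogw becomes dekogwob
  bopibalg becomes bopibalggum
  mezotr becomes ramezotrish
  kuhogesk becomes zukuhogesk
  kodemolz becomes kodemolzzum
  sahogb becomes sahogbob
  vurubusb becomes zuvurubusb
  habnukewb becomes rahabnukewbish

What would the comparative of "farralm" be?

"farralm" has second-to-last letter 'l'. The stems whose second-to-last letter is 'l' (puralg → puralggum, bopibalg → bopibalggum, kodemolz → kodemolzzum) double the final consonant and add -um.
The other patterns: stems whose second-to-last letter is 's' add the prefix zu-; stems whose second-to-last letter is 'g' add -ob; stems whose second-to-last letter is 't' or 'w' add ra- … -ish around the stem.
So farralm → farralmmum.

farralmmum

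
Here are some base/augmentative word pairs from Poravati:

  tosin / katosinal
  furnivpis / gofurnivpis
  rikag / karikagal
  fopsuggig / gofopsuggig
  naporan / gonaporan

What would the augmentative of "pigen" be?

rikag and fopsuggig both end in -g yet inflect differently (karikagal, gofopsuggig), so the final letter is not what conditions the rule; the number of vowels is.
"pigen" has 2 vowels. The stems with 2 vowels (rikag → karikagal, tosin → katosinal) add ka- … -al around the stem.
So pigen → kapigenal.

kapigenal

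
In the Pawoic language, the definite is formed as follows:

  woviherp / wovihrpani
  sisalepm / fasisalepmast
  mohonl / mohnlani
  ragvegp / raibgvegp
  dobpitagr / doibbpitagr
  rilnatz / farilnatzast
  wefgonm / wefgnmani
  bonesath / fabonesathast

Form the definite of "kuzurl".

kuzrlani

sisalepm and wefgonm both end in -m yet inflect differently (fasisalepmast, wefgnmani), so the final letter is not what conditions the rule; the second-to-last letter is.
"kuzurl" has second-to-last letter 'r'. The one such stem in the data (woviherp → wovihrpani) deletes the last vowel and adds -ani (as do wefgonm, mohonl), so the same rule applies.
The other patterns: stems whose second-to-last letter is 'g' insert -ib- after the first vowel; stems whose second-to-last letter is 'p' or 't' add fa- … -ast around the stem.
So kuzurl → kuzrlani.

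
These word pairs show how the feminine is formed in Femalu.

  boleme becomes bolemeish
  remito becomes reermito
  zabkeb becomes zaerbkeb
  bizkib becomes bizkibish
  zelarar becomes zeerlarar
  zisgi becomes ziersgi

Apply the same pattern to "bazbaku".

bizkib and zabkeb both end in -b yet inflect differently (bizkibish, zaerbkeb), so the final letter is not what conditions the rule; the first letter is.
"bazbaku" begins with b-. The stems beginning with b- (bizkib → bizkibish, boleme → bolemeish) add -ish.
The other pattern: stems beginning with r- or z- insert -er- after the first vowel.
So bazbaku → bazbakuish.

bazbakuish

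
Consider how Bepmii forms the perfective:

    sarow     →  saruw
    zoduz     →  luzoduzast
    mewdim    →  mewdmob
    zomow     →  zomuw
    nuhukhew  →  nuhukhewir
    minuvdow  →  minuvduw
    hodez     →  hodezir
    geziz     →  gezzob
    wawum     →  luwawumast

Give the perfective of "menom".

mewdim and wawum both end in -m yet inflect differently (mewdmob, luwawumast), so the final letter is not what conditions the rule; the last vowel is.
"menom" has last vowel 'o'. The stems whose last vowel is 'o' (sarow → saruw, minuvdow → minuvduw, zomow → zomuw) change the last vowel to 'u'.
So menom → menum.

menum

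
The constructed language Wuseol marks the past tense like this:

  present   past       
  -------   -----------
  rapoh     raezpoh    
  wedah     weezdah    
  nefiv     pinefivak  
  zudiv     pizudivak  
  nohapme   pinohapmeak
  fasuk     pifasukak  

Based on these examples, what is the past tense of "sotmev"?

rapoh and nefiv both have 2 vowels yet inflect differently (raezpoh, pinefivak), so the number of vowels is not what conditions the rule; the final letter is.
"sotmev" ends in -v. The stems ending in -v (nefiv → pinefivak, zudiv → pizudivak) add pi- … -ak around the stem.
So sotmev → pisotmevak.

pisotmevak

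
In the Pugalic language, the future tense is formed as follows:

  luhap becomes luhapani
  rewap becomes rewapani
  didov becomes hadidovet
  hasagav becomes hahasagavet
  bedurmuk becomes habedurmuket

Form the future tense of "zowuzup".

luhap and hasagav both have last vowel 'a' yet inflect differently (luhapani, hahasagavet), so the last vowel is not what conditions the rule; the final letter is.
"zowuzup" ends in -p. The stems ending in -p (luhap → luhapani, rewap → rewapani) add -ani.
So zowuzup → zowuzupani.

zowuzupani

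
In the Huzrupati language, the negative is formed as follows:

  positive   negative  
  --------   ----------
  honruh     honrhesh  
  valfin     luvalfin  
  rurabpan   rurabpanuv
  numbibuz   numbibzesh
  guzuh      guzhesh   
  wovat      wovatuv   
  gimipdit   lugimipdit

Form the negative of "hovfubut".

hovfubtesh

"hovfubut" has last vowel 'u'. The stems whose last vowel is 'u' (guzuh → guzhesh, numbibuz → numbibzesh, honruh → honrhesh) delete the last vowel and add -esh.
The other patterns: stems whose last vowel is 'a' add -uv; stems whose last vowel is 'i' add the prefix lu-.
So hovfubut → hovfubtesh.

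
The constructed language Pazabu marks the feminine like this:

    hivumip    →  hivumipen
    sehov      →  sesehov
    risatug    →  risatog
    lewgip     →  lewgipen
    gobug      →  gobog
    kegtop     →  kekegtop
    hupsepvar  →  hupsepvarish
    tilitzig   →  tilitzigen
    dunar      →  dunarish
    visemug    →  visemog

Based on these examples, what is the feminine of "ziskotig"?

ziskotigen

"ziskotig" has last vowel 'i'. The stems whose last vowel is 'i' (tilitzig → tilitzigen, hivumip → hivumipen, lewgip → lewgipen) add -en.
So ziskotig → ziskotigen.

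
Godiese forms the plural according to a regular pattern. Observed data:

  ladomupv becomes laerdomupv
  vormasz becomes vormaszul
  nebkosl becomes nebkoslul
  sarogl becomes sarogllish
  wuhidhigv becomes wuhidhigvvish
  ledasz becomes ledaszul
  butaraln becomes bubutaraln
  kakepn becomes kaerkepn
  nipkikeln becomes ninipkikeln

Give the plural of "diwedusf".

kakepn and nipkikeln both end in -n yet inflect differently (kaerkepn, ninipkikeln), so the final letter is not what conditions the rule; the second-to-last letter is.
"diwedusf" has second-to-last letter 's'. The stems whose second-to-last letter is 's' (ledasz → ledaszul, vormasz → vormaszul, nebkosl → nebkoslul) add -ul.
So diwedusf → diwedusful.

diwedusful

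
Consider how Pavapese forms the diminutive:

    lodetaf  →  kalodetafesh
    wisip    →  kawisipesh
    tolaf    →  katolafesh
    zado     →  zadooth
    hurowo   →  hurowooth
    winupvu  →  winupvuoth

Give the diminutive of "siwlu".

siwluoth

wisip and winupvu both begin with w- yet inflect differently (kawisipesh, winupvuoth), so the first letter is not what conditions the rule; whether the stem ends in a vowel or a consonant is.
"siwlu" ends in a vowel. The stems ending in a vowel (zado → zadooth, hurowo → hurowooth, winupvu → winupvuoth) add -oth.
The other pattern: stems ending in a consonant add ka- … -esh around the stem.
So siwlu → siwluoth.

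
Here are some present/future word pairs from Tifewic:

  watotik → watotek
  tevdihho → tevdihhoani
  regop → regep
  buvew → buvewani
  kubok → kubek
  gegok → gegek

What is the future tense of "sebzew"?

gegok and tevdihho both have last vowel 'o' yet inflect differently (gegek, tevdihhoani), so the last vowel is not what conditions the rule; the final letter is.
"sebzew" ends in -w. The one such stem in the data (buvew → buvewani) adds -ani, so the same rule applies.
The other pattern: stems ending in -k or -p change the last vowel to 'e'.
So sebzew → sebzewani.

sebzewani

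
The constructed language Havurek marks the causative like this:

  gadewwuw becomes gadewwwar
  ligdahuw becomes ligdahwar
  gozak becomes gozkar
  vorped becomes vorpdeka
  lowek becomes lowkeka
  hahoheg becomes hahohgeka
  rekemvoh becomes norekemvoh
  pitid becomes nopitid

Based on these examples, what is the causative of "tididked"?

gozak and lowek both end in -k yet inflect differently (gozkar, lowkeka), so the final letter is not what conditions the rule; the last vowel is.
"tididked" has last vowel 'e'. The stems whose last vowel is 'e' (vorped → vorpdeka, lowek → lowkeka, hahoheg → hahohgeka) delete the last vowel and add -eka.
The other patterns: stems whose last vowel is 'a' or 'u' delete the last vowel and add -ar; stems whose last vowel is 'i' or 'o' add the prefix no-.
So tididked → tididkdeka.

tididkdeka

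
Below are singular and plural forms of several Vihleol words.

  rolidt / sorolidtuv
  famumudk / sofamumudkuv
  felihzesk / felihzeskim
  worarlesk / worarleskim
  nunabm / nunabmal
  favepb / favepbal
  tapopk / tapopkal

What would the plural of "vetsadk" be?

"vetsadk" has second-to-last letter 'd'. The stems whose second-to-last letter is 'd' (rolidt → sorolidtuv, famumudk → sofamumudkuv) add so- … -uv around the stem.
The other patterns: stems whose second-to-last letter is 's' add -im; stems whose second-to-last letter is 'b' or 'p' add -al.
So vetsadk → sovetsadkuv.

sovetsadkuv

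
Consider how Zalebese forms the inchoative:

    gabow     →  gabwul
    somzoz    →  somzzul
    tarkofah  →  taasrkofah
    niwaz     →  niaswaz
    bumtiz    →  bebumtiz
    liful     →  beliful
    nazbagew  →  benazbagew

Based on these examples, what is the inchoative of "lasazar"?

laassazar

somzoz and niwaz both end in -z yet inflect differently (somzzul, niaswaz), so the final letter is not what conditions the rule; the last vowel is.
"lasazar" has last vowel 'a'. The stems whose last vowel is 'a' (tarkofah → taasrkofah, niwaz → niaswaz) insert -as- after the first vowel.
So lasazar → laassazar.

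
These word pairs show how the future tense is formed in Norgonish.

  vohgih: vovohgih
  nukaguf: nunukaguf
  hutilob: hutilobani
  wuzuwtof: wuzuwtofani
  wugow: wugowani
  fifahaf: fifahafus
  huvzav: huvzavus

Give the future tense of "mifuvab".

"mifuvab" has last vowel 'a'. The stems whose last vowel is 'a' (fifahaf → fifahafus, huvzav → huvzavus) add -us.
The other patterns: stems whose last vowel is 'i' or 'u' repeat the first consonant+vowel as a prefix; stems whose last vowel is 'o' add -ani.
So mifuvab → mifuvabus.

mifuvabus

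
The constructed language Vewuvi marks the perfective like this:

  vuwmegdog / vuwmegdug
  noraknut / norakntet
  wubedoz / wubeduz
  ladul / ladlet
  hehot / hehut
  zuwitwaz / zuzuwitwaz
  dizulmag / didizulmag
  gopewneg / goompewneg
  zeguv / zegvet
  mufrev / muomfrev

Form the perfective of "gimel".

zeguv and mufrev both end in -v yet inflect differently (zegvet, muomfrev), so the final letter is not what conditions the rule; the last vowel is.
"gimel" has last vowel 'e'. The stems whose last vowel is 'e' (mufrev → muomfrev, gopewneg → goompewneg) insert -om- after the first vowel.
So gimel → giommel.

giommel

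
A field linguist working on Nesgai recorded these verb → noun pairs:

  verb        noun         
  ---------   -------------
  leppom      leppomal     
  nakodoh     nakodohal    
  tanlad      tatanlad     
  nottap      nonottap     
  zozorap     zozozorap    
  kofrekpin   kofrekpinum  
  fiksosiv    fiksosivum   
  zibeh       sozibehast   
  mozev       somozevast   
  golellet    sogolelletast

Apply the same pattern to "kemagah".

"kemagah" has last vowel 'a'. The stems whose last vowel is 'a' (tanlad → tatanlad, nottap → nonottap, zozorap → zozozorap) repeat the first consonant+vowel as a prefix.
So kemagah → kekemagah.

kekemagah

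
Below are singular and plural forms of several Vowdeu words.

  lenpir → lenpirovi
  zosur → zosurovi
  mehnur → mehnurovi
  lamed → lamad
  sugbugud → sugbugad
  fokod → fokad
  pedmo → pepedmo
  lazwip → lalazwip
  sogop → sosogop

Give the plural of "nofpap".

nonofpap

"nofpap" ends in -p. The stems ending in -p (lazwip → lalazwip, sogop → sosogop) repeat the first consonant+vowel as a prefix.
So nofpap → nonofpap.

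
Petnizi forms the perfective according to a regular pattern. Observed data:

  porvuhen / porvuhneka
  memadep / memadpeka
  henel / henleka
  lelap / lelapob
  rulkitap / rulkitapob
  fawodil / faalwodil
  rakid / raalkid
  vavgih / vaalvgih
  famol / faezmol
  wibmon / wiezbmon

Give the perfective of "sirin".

sialrin

memadep and lelap both end in -p yet inflect differently (memadpeka, lelapob), so the final letter is not what conditions the rule; the last vowel is.
"sirin" has last vowel 'i'. The stems whose last vowel is 'i' (fawodil → faalwodil, rakid → raalkid, vavgih → vaalvgih) insert -al- after the first vowel.
So sirin → sialrin.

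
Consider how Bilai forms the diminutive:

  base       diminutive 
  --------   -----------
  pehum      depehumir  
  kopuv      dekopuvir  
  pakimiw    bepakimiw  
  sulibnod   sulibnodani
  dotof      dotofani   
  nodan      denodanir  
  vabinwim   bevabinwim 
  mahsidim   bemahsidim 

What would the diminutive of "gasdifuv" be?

mahsidim and pehum both end in -m yet inflect differently (bemahsidim, depehumir), so the final letter is not what conditions the rule; the last vowel is.
"gasdifuv" has last vowel 'u'. The stems whose last vowel is 'u' (kopuv → dekopuvir, pehum → depehumir) add de- … -ir around the stem.
So gasdifuv → degasdifuvir.

degasdifuvir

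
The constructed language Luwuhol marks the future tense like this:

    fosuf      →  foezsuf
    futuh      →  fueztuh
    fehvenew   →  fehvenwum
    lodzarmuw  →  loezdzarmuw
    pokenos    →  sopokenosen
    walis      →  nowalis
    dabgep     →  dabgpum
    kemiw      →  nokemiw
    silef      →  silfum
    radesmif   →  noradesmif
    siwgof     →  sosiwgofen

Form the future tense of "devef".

devfum

radesmif and fosuf both end in -f yet inflect differently (noradesmif, foezsuf), so the final letter is not what conditions the rule; the last vowel is.
"devef" has last vowel 'e'. The stems whose last vowel is 'e' (fehvenew → fehvenwum, dabgep → dabgpum, silef → silfum) delete the last vowel and add -um.
The other patterns: stems whose last vowel is 'i' add the prefix no-; stems whose last vowel is 'u' insert -ez- after the first vowel; stems whose last vowel is 'o' add so- … -en around the stem.
So devef → devfum.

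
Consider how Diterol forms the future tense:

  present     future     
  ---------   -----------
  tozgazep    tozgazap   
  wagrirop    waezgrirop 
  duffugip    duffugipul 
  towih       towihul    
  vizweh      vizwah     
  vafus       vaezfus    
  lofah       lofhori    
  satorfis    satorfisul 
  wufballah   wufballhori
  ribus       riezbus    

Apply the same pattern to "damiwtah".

vizweh and towih both end in -h yet inflect differently (vizwah, towihul), so the final letter is not what conditions the rule; the last vowel is.
"damiwtah" has last vowel 'a'. The stems whose last vowel is 'a' (wufballah → wufballhori, lofah → lofhori) delete the last vowel and add -ori.
The other patterns: stems whose last vowel is 'e' change the last vowel to 'a'; stems whose last vowel is 'i' add -ul; stems whose last vowel is 'o' or 'u' insert -ez- after the first vowel.
So damiwtah → damiwthori.

damiwthori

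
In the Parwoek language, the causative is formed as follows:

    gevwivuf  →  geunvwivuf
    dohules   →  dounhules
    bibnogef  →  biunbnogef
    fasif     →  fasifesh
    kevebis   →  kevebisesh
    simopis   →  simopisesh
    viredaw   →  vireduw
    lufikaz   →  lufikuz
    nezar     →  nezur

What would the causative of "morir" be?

moriresh

"morir" has last vowel 'i'. The stems whose last vowel is 'i' (fasif → fasifesh, kevebis → kevebisesh, simopis → simopisesh) add -esh.
So morir → moriresh.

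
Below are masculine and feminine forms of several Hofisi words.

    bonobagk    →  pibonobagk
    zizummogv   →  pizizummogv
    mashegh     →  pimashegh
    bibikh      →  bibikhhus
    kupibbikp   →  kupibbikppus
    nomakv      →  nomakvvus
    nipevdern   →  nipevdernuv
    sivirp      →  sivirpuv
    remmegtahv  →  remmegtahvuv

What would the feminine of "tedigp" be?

"tedigp" has second-to-last letter 'g'. The stems whose second-to-last letter is 'g' (bonobagk → pibonobagk, zizummogv → pizizummogv, mashegh → pimashegh) add the prefix pi-.
So tedigp → pitedigp.

pitedigp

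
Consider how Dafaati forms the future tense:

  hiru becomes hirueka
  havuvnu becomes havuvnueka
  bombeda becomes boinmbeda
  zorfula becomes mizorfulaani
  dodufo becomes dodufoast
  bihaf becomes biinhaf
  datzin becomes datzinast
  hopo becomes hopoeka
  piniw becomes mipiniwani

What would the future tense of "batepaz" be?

baintepaz

"batepaz" begins with b-. The stems beginning with b- (bihaf → biinhaf, bombeda → boinmbeda) insert -in- after the first vowel.
The other patterns: stems beginning with d- add -ast; stems beginning with h- add -eka; stems beginning with p- or z- add mi- … -ani around the stem.
So batepaz → baintepaz.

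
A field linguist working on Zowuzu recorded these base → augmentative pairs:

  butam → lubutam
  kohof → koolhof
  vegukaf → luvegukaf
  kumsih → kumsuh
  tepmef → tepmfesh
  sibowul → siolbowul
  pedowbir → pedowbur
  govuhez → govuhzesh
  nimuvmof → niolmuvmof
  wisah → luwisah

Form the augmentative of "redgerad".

luredgerad

vegukaf and tepmef both end in -f yet inflect differently (luvegukaf, tepmfesh), so the final letter is not what conditions the rule; the last vowel is.
"redgerad" has last vowel 'a'. The stems whose last vowel is 'a' (vegukaf → luvegukaf, wisah → luwisah, butam → lubutam) add the prefix lu-.
So redgerad → luredgerad.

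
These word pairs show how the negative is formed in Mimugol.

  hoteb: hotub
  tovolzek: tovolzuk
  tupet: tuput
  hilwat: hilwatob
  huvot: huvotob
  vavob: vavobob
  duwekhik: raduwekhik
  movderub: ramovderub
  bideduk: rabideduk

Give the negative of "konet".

tupet and hilwat both end in -t yet inflect differently (tuput, hilwatob), so the final letter is not what conditions the rule; the last vowel is.
"konet" has last vowel 'e'. The stems whose last vowel is 'e' (hoteb → hotub, tovolzek → tovolzuk, tupet → tuput) change the last vowel to 'u'.
The other patterns: stems whose last vowel is 'a' or 'o' add -ob; stems whose last vowel is 'i' or 'u' add the prefix ra-.
So konet → konut.

konut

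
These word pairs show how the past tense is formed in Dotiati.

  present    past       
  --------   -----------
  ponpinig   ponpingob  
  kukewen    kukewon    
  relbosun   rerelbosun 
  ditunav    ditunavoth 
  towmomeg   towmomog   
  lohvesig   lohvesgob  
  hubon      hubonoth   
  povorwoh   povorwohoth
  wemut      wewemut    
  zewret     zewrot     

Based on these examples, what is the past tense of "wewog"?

wewogoth

hubon and kukewen both end in -n yet inflect differently (hubonoth, kukewon), so the final letter is not what conditions the rule; the last vowel is.
"wewog" has last vowel 'o'. The stems whose last vowel is 'o' (povorwoh → povorwohoth, hubon → hubonoth) add -oth.
The other patterns: stems whose last vowel is 'e' change the last vowel to 'o'; stems whose last vowel is 'i' delete the last vowel and add -ob; stems whose last vowel is 'u' repeat the first consonant+vowel as a prefix.
So wewog → wewogoth.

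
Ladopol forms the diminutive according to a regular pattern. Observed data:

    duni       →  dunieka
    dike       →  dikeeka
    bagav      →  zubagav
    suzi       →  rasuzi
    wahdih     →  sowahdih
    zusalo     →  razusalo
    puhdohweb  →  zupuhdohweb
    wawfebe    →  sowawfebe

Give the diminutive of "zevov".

razevov

"zevov" begins with z-. The one such stem in the data (zusalo → razusalo) adds the prefix ra-, so the same rule applies.
So zevov → razevov.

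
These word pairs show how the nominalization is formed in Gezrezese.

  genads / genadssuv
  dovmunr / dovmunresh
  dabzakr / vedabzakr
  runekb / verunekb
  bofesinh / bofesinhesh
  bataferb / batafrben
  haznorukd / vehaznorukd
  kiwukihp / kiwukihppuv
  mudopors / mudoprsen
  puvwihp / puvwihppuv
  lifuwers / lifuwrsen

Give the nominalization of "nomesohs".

nomesohssuv

"nomesohs" has second-to-last letter 'h'. The stems whose second-to-last letter is 'h' (puvwihp → puvwihppuv, kiwukihp → kiwukihppuv) double the final consonant and add -uv.
So nomesohs → nomesohssuv.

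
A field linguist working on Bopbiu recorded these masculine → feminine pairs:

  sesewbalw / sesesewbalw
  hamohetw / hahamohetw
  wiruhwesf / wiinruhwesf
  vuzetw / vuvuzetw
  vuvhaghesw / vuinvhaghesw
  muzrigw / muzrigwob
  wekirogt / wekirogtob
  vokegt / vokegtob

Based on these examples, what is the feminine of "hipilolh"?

"hipilolh" has second-to-last letter 'l'. The one such stem in the data (sesewbalw → sesesewbalw) repeats the first consonant+vowel as a prefix (as do hamohetw, vuzetw), so the same rule applies.
The other patterns: stems whose second-to-last letter is 's' insert -in- after the first vowel; stems whose second-to-last letter is 'g' add -ob.
So hipilolh → hihipilolh.

hihipilolh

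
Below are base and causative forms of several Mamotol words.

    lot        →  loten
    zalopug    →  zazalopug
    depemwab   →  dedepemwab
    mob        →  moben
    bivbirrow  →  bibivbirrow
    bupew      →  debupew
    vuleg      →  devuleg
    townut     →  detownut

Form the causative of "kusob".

dekusob

lot and townut both end in -t yet inflect differently (loten, detownut), so the final letter is not what conditions the rule; the number of vowels is.
"kusob" has 2 vowels. The stems with 2 vowels (vuleg → devuleg, bupew → debupew, townut → detownut) add the prefix de-.
The other patterns: stems with 1 vowel add -en; stems with 3 vowels repeat the first consonant+vowel as a prefix.
So kusob → dekusob.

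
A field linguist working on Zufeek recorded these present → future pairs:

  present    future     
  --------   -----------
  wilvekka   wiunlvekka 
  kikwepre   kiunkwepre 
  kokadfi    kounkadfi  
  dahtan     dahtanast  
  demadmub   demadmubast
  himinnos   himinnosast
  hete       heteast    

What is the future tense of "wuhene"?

wuunhene

kikwepre and hete both end in -e yet inflect differently (kiunkwepre, heteast), so the final letter is not what conditions the rule; the first letter is.
"wuhene" begins with w-. The one such stem in the data (wilvekka → wiunlvekka) inserts -un- after the first vowel (as do kikwepre, kokadfi), so the same rule applies.
The other pattern: stems beginning with d- or h- add -ast.
So wuhene → wuunhene.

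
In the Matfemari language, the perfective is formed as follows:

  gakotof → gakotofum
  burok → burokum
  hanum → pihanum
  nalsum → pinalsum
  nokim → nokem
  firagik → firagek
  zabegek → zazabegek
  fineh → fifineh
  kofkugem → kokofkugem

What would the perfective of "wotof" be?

wotofum

hanum and nokim both end in -m yet inflect differently (pihanum, nokem), so the final letter is not what conditions the rule; the last vowel is.
"wotof" has last vowel 'o'. The stems whose last vowel is 'o' (gakotof → gakotofum, burok → burokum) add -um.
So wotof → wotofum.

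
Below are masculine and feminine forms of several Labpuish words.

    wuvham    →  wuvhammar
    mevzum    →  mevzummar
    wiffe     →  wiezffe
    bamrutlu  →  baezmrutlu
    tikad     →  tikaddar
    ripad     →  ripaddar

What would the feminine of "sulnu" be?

bamrutlu and mevzum both have last vowel 'u' yet inflect differently (baezmrutlu, mevzummar), so the last vowel is not what conditions the rule; whether the stem ends in a vowel or a consonant is.
"sulnu" ends in a vowel. The stems ending in a vowel (bamrutlu → baezmrutlu, wiffe → wiezffe) insert -ez- after the first vowel.
So sulnu → suezlnu.

suezlnu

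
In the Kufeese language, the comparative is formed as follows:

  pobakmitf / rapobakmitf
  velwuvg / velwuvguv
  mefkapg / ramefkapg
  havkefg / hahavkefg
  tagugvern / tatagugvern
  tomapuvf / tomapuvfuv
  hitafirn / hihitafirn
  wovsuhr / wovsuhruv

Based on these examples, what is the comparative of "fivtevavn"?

havkefg and velwuvg both end in -g yet inflect differently (hahavkefg, velwuvguv), so the final letter is not what conditions the rule; the second-to-last letter is.
"fivtevavn" has second-to-last letter 'v'. The stems whose second-to-last letter is 'v' (velwuvg → velwuvguv, tomapuvf → tomapuvfuv) add -uv.
The other patterns: stems whose second-to-last letter is 'f' or 'r' repeat the first consonant+vowel as a prefix; stems whose second-to-last letter is 'p' or 't' add the prefix ra-.
So fivtevavn → fivtevavnuv.

fivtevavnuv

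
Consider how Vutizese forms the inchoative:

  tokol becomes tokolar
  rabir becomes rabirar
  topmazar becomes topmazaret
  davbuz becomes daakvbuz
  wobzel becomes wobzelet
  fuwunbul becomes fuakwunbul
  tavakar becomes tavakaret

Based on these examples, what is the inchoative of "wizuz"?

wobzel and fuwunbul both end in -l yet inflect differently (wobzelet, fuakwunbul), so the final letter is not what conditions the rule; the last vowel is.
"wizuz" has last vowel 'u'. The stems whose last vowel is 'u' (fuwunbul → fuakwunbul, davbuz → daakvbuz) insert -ak- after the first vowel.
So wizuz → wiakzuz.

wiakzuz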